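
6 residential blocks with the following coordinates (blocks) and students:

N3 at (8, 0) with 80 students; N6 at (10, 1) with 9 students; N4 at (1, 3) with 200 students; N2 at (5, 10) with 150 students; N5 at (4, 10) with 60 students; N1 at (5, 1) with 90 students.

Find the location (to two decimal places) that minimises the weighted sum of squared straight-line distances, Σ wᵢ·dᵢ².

The minimiser of Σwᵢ‖p−pᵢ‖² is the weighted centroid p* = (Σwᵢpᵢ)/(Σwᵢ).
Σwᵢ = 589.
Σwᵢxᵢ = 80·8 + 9·10 + 200·1 + 150·5 + 60·4 + 90·5 = 2370.
Σwᵢyᵢ = 80·0 + 9·1 + 200·3 + 150·10 + 60·10 + 90·1 = 2799.
x* = 2370/589 = 4.02, y* = 2799/589 = 4.75.

(4.02, 4.75)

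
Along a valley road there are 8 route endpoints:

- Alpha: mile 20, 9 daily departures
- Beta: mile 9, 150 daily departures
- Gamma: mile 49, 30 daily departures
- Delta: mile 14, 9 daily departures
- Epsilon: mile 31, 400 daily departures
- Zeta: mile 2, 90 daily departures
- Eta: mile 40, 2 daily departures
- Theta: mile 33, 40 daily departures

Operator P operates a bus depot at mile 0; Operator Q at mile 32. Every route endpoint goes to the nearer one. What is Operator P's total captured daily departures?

249

The indifferent point is the midpoint (0+32)/2 = 16; route endpoints left of it (closer to Operator P at 0) go to Operator P, those right go to Operator Q.
  Zeta at 2 (w=90) → Operator P
  Beta at 9 (w=150) → Operator P
  Delta at 14 (w=9) → Operator P
  Alpha at 20 (w=9) → Operator Q
  Epsilon at 31 (w=400) → Operator Q
  Theta at 33 (w=40) → Operator Q
  Eta at 40 (w=2) → Operator Q
  Gamma at 49 (w=30) → Operator Q
Operator P captures 249; Operator Q captures 481.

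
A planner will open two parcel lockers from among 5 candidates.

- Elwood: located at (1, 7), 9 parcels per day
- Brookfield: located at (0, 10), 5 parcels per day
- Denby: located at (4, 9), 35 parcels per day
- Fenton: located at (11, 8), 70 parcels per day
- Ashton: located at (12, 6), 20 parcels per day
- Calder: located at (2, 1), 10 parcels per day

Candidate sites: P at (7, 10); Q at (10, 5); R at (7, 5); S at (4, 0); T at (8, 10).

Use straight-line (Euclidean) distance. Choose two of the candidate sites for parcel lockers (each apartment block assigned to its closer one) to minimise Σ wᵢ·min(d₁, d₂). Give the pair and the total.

{P, Q}, total 561.6

Evaluate every pair (each demand assigned to the nearer of the two):
  {P, Q}: total = 561.6
  {Q, R}: total = 605.0
  {Q, T}: total = 608.4
  {S, T}: total = 640.7
  {R, T}: total = 659.6
  {Q, S}: total = 663.2
  {P, S}: total = 669.5
  {P, T}: total = 674.5
  {P, R}: total = 681.7
  {R, S}: total = 749.3
Best pair: {P, Q} with total 561.6.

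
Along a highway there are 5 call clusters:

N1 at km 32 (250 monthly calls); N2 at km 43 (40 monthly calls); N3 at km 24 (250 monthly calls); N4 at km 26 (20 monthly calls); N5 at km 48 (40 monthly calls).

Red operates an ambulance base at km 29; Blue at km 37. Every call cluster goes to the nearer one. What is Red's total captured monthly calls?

520

The indifferent point is the midpoint (29+37)/2 = 33; call clusters left of it (closer to Red at 29) go to Red, those right go to Blue.
  N3 at 24 (w=250) → Red
  N4 at 26 (w=20) → Red
  N1 at 32 (w=250) → Red
  N2 at 43 (w=40) → Blue
  N5 at 48 (w=40) → Blue
Red captures 520; Blue captures 80.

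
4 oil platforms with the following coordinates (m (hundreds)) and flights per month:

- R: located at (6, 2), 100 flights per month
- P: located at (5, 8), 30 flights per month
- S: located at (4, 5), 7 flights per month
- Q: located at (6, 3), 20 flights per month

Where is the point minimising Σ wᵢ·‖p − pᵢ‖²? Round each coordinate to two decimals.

The minimiser of Σwᵢ‖p−pᵢ‖² is the weighted centroid p* = (Σwᵢpᵢ)/(Σwᵢ).
Σwᵢ = 157.
Σwᵢxᵢ = 100·6 + 30·5 + 7·4 + 20·6 = 898.
Σwᵢyᵢ = 100·2 + 30·8 + 7·5 + 20·3 = 535.
x* = 898/157 = 5.72, y* = 535/157 = 3.41.

(5.72, 3.41)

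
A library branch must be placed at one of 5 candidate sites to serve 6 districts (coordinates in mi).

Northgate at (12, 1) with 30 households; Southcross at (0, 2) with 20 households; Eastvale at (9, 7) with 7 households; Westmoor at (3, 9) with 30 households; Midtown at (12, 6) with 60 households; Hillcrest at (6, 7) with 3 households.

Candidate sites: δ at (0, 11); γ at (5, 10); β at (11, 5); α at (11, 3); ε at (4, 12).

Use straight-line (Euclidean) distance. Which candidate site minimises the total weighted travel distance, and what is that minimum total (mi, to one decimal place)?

β, total 740.9 mi

Total weighted distance at each candidate:
  δ (0, 11): total = 1627.4
  γ (5, 10): total = 1126.0
  β (11, 5): total = 740.9
  α (11, 3): total = 828.2
  ε (4, 12): total = 1384.0
Minimum is at β with total 740.9 mi.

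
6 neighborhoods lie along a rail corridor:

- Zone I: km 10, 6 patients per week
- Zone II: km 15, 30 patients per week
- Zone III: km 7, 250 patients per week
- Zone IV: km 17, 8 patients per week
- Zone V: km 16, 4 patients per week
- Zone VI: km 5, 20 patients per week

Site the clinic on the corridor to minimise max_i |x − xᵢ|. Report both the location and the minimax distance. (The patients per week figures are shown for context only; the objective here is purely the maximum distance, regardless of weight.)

The 1-center on a line is the midpoint of the two extreme points: leftmost at 5, rightmost at 17.
Optimal location = (5 + 17)/2 = 11; maximum distance = (17 − 5)/2 = 6.

location 11, max distance 6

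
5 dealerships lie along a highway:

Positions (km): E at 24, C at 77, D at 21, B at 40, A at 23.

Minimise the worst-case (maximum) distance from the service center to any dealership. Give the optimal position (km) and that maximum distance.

The 1-center on a line is the midpoint of the two extreme points: leftmost at 21, rightmost at 77.
Optimal location = (21 + 77)/2 = 49; maximum distance = (77 − 21)/2 = 28.

location 49, max distance 28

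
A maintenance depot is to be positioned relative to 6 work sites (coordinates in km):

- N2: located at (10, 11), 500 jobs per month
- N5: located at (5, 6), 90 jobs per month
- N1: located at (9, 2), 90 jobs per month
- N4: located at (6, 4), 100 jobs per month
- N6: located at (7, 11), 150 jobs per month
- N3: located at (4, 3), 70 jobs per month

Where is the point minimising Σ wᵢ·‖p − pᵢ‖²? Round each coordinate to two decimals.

The minimiser of Σwᵢ‖p−pᵢ‖² is the weighted centroid p* = (Σwᵢpᵢ)/(Σwᵢ).
Σwᵢ = 1000.
Σwᵢxᵢ = 500·10 + 90·5 + 90·9 + 100·6 + 150·7 + 70·4 = 8190.
Σwᵢyᵢ = 500·11 + 90·6 + 90·2 + 100·4 + 150·11 + 70·3 = 8480.
x* = 8190/1000 = 8.19, y* = 8480/1000 = 8.48.

(8.19, 8.48)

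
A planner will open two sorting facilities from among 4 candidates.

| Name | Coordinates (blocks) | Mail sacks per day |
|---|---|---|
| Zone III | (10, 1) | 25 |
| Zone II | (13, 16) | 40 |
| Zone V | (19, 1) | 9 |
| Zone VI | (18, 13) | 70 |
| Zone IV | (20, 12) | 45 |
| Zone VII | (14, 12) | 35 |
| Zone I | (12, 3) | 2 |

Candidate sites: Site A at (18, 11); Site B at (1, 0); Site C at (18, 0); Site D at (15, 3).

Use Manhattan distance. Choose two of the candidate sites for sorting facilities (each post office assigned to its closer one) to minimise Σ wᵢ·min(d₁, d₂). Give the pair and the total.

{Site A, Site D}, total 1085

Evaluate every pair (each demand assigned to the nearer of the two):
  {Site A, Site D}: total = 1085
  {Site A, Site C}: total = 1111
  {Site A, Site B}: total = 1227
  {Site C, Site D}: total = 2689
  {Site B, Site D}: total = 2725
  {Site B, Site C}: total = 3201
Best pair: {Site A, Site D} with total 1085.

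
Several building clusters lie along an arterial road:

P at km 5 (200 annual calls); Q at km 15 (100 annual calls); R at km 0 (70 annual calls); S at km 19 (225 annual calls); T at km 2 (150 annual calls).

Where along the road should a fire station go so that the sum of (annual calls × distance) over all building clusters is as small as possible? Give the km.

x = 5

For a sum of weighted absolute distances on a line, the optimum is the weighted median (not the mean). Total weight W = 745; half-weight = 372.5.
Sort by position and accumulate weight:
  km 0 (R, w=70) → cum 70
  km 2 (T, w=150) → cum 220
  km 5 (P, w=200) → cum 420  ≥ 372.5 → median here
  km 15 (Q, w=100) → cum 520
  km 19 (S, w=225) → cum 745
Optimal location: km 5.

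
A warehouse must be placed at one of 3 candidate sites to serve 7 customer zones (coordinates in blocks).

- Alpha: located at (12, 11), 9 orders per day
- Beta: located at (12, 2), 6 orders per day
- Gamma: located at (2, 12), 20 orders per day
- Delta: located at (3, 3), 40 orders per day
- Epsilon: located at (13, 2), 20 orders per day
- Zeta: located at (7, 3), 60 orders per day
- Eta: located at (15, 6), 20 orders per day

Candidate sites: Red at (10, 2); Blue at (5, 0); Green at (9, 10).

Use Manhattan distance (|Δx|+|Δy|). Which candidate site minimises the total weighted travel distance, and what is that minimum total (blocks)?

Total weighted distance at each candidate:
  Red (10, 2): total = 1271
  Blue (5, 0): total = 1536
  Green (9, 10): total = 1782
Minimum is at Red with total 1271 blocks.

Red, total 1271 blocks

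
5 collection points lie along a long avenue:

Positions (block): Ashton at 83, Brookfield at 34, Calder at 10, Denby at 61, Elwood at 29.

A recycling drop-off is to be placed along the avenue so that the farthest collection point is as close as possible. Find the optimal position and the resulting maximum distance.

The 1-center on a line is the midpoint of the two extreme points: leftmost at 10, rightmost at 83.
Optimal location = (10 + 83)/2 = 46.5; maximum distance = (83 − 10)/2 = 36.5.

location 46.5, max distance 36.5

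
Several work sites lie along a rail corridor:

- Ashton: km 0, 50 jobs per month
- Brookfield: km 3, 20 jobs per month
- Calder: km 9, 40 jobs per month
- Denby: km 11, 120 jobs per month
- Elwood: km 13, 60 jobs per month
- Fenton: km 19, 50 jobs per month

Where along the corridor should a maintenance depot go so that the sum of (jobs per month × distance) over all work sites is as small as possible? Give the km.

For a sum of weighted absolute distances on a line, the optimum is the weighted median (not the mean). Total weight W = 340; half-weight = 170.
Sort by position and accumulate weight:
  km 0 (Ashton, w=50) → cum 50
  km 3 (Brookfield, w=20) → cum 70
  km 9 (Calder, w=40) → cum 110
  km 11 (Denby, w=120) → cum 230  ≥ 170 → median here
  km 13 (Elwood, w=60) → cum 290
  km 19 (Fenton, w=50) → cum 340
Optimal location: km 11.

x = 11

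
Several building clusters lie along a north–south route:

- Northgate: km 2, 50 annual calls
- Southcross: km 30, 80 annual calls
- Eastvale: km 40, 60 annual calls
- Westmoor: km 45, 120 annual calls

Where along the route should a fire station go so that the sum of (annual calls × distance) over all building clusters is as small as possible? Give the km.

For a sum of weighted absolute distances on a line, the optimum is the weighted median (not the mean). Total weight W = 310; half-weight = 155.
Sort by position and accumulate weight:
  km 2 (Northgate, w=50) → cum 50
  km 30 (Southcross, w=80) → cum 130
  km 40 (Eastvale, w=60) → cum 190  ≥ 155 → median here
  km 45 (Westmoor, w=120) → cum 310
Optimal location: km 40.

x = 40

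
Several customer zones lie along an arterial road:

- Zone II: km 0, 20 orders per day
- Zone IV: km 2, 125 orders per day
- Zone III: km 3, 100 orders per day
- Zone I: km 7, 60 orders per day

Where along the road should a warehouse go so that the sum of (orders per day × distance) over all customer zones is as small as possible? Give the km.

For a sum of weighted absolute distances on a line, the optimum is the weighted median (not the mean). Total weight W = 305; half-weight = 152.5.
Sort by position and accumulate weight:
  km 0 (Zone II, w=20) → cum 20
  km 2 (Zone IV, w=125) → cum 145
  km 3 (Zone III, w=100) → cum 245  ≥ 152.5 → median here
  km 7 (Zone I, w=60) → cum 305
Optimal location: km 3.

x = 3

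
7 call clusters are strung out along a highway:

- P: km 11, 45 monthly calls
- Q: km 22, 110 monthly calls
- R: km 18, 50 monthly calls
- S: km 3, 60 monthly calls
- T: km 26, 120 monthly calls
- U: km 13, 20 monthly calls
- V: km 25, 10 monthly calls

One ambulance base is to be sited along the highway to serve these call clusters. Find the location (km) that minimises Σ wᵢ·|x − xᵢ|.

For a sum of weighted absolute distances on a line, the optimum is the weighted median (not the mean). Total weight W = 415; half-weight = 207.5.
Sort by position and accumulate weight:
  km 3 (S, w=60) → cum 60
  km 11 (P, w=45) → cum 105
  km 13 (U, w=20) → cum 125
  km 18 (R, w=50) → cum 175
  km 22 (Q, w=110) → cum 285  ≥ 207.5 → median here
  km 25 (V, w=10) → cum 295
  km 26 (T, w=120) → cum 415
Optimal location: km 22.

x = 22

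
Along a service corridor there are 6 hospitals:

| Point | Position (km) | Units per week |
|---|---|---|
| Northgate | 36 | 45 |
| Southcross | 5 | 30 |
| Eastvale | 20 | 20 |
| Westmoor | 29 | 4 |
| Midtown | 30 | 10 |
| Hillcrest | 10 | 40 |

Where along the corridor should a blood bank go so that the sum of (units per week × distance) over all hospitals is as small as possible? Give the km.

x = 20

For a sum of weighted absolute distances on a line, the optimum is the weighted median (not the mean). Total weight W = 149; half-weight = 74.5.
Sort by position and accumulate weight:
  km 5 (Southcross, w=30) → cum 30
  km 10 (Hillcrest, w=40) → cum 70
  km 20 (Eastvale, w=20) → cum 90  ≥ 74.5 → median here
  km 29 (Westmoor, w=4) → cum 94
  km 30 (Midtown, w=10) → cum 104
  km 36 (Northgate, w=45) → cum 149
Optimal location: km 20.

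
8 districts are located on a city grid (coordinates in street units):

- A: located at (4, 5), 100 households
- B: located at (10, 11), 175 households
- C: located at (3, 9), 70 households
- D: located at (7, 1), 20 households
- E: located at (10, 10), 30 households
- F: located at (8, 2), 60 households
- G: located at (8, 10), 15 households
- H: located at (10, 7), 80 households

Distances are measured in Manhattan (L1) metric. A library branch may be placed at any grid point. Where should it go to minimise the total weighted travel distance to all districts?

Manhattan distance separates: Σwᵢ(|x−xᵢ|+|y−yᵢ|) = Σwᵢ|x−xᵢ| + Σwᵢ|y−yᵢ|, so x and y are optimised independently as 1-D weighted medians.
Total weight W = 550; half = 275.
x-coordinate, sorted with cumulative weight:
  x=3 (C, w=70) cum 70
  x=4 (A, w=100) cum 170
  x=7 (D, w=20) cum 190
  x=8 (F, w=60) cum 250
  x=8 (G, w=15) cum 265
  x=10 (B, w=175) cum 440  ← median
  x=10 (E, w=30) cum 470
  x=10 (H, w=80) cum 550
⇒ x* = 10
y-coordinate, sorted with cumulative weight:
  y=1 (D, w=20) cum 20
  y=2 (F, w=60) cum 80
  y=5 (A, w=100) cum 180
  y=7 (H, w=80) cum 260
  y=9 (C, w=70) cum 330  ← median
  y=10 (E, w=30) cum 360
  y=10 (G, w=15) cum 375
  y=11 (B, w=175) cum 550
⇒ y* = 9

(10, 9)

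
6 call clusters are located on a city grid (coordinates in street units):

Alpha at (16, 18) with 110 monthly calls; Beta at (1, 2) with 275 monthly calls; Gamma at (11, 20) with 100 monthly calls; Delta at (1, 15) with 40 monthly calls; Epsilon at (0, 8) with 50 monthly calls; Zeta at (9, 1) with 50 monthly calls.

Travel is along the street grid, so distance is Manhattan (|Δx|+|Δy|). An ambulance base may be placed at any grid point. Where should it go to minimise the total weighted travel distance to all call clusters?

(1, 2)

Manhattan distance separates: Σwᵢ(|x−xᵢ|+|y−yᵢ|) = Σwᵢ|x−xᵢ| + Σwᵢ|y−yᵢ|, so x and y are optimised independently as 1-D weighted medians.
Total weight W = 625; half = 312.5.
x-coordinate, sorted with cumulative weight:
  x=0 (Epsilon, w=50) cum 50
  x=1 (Beta, w=275) cum 325  ← median
  x=1 (Delta, w=40) cum 365
  x=9 (Zeta, w=50) cum 415
  x=11 (Gamma, w=100) cum 515
  x=16 (Alpha, w=110) cum 625
⇒ x* = 1
y-coordinate, sorted with cumulative weight:
  y=1 (Zeta, w=50) cum 50
  y=2 (Beta, w=275) cum 325  ← median
  y=8 (Epsilon, w=50) cum 375
  y=15 (Delta, w=40) cum 415
  y=18 (Alpha, w=110) cum 525
  y=20 (Gamma, w=100) cum 625
⇒ y* = 2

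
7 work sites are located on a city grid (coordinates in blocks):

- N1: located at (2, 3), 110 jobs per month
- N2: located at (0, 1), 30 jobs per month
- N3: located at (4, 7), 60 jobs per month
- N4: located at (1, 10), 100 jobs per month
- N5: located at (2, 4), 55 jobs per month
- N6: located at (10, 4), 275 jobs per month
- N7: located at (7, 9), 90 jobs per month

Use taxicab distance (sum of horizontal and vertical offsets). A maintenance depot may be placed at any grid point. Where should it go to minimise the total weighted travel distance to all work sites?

Manhattan distance separates: Σwᵢ(|x−xᵢ|+|y−yᵢ|) = Σwᵢ|x−xᵢ| + Σwᵢ|y−yᵢ|, so x and y are optimised independently as 1-D weighted medians.
Total weight W = 720; half = 360.
x-coordinate, sorted with cumulative weight:
  x=0 (N2, w=30) cum 30
  x=1 (N4, w=100) cum 130
  x=2 (N1, w=110) cum 240
  x=2 (N5, w=55) cum 295
  x=4 (N3, w=60) cum 355
  x=7 (N7, w=90) cum 445  ← median
  x=10 (N6, w=275) cum 720
⇒ x* = 7
y-coordinate, sorted with cumulative weight:
  y=1 (N2, w=30) cum 30
  y=3 (N1, w=110) cum 140
  y=4 (N5, w=55) cum 195
  y=4 (N6, w=275) cum 470  ← median
  y=7 (N3, w=60) cum 530
  y=9 (N7, w=90) cum 620
  y=10 (N4, w=100) cum 720
⇒ y* = 4

(7, 4)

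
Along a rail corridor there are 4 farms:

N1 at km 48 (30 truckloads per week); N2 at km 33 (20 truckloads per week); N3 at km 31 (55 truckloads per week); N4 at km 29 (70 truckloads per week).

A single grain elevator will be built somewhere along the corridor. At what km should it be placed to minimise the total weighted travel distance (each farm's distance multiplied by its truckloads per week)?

x = 31

For a sum of weighted absolute distances on a line, the optimum is the weighted median (not the mean). Total weight W = 175; half-weight = 87.5.
Sort by position and accumulate weight:
  km 29 (N4, w=70) → cum 70
  km 31 (N3, w=55) → cum 125  ≥ 87.5 → median here
  km 33 (N2, w=20) → cum 145
  km 48 (N1, w=30) → cum 175
Optimal location: km 31.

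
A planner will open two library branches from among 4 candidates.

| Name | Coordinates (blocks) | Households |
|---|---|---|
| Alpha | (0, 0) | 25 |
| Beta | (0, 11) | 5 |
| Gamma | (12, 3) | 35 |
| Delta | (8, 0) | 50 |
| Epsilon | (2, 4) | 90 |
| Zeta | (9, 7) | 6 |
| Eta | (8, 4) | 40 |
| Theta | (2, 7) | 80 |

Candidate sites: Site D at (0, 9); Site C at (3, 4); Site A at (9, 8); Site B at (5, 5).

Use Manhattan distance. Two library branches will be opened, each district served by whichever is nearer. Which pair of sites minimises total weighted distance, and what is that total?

Evaluate every pair (each demand assigned to the nearer of the two):
  {Site C, Site B}: total = 1546
  {Site C, Site A}: total = 1571
  {Site D, Site C}: total = 1649
  {Site D, Site B}: total = 1826
  {Site A, Site B}: total = 1911
  {Site D, Site A}: total = 2121
Best pair: {Site C, Site B} with total 1546.

{Site C, Site B}, total 1546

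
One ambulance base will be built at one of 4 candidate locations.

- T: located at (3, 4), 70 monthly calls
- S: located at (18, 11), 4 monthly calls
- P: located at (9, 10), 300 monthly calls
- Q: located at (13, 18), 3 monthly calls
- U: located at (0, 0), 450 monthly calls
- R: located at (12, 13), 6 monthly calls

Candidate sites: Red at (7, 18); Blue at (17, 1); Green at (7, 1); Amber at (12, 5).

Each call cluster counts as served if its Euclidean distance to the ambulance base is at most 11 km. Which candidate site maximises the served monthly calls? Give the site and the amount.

Coverage radius r = 11 km; a point is covered iff (Δx)²+(Δy)² ≤ 11² = 121.
  Red (7, 18): covers {P, Q, R} → 309
  Blue (17, 1): covers {S} → 4
  Green (7, 1): covers {T, P, U} → 820
  Amber (12, 5): covers {T, S, P, R} → 380
Maximum coverage at Green: 820 monthly calls.

Green, covering 820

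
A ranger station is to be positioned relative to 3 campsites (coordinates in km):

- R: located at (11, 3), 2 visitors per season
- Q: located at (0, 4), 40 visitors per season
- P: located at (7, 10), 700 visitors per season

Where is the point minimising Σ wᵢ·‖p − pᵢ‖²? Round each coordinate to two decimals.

The minimiser of Σwᵢ‖p−pᵢ‖² is the weighted centroid p* = (Σwᵢpᵢ)/(Σwᵢ).
Σwᵢ = 742.
Σwᵢxᵢ = 2·11 + 40·0 + 700·7 = 4922.
Σwᵢyᵢ = 2·3 + 40·4 + 700·10 = 7166.
x* = 4922/742 = 6.63, y* = 7166/742 = 9.66.

(6.63, 9.66)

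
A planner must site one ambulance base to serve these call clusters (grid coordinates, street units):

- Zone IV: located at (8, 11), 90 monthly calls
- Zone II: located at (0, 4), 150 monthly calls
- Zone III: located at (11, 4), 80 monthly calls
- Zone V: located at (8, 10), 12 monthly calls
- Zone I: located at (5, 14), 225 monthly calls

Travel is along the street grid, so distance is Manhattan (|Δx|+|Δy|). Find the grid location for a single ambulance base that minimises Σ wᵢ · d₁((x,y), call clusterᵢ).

(5, 11)

Manhattan distance separates: Σwᵢ(|x−xᵢ|+|y−yᵢ|) = Σwᵢ|x−xᵢ| + Σwᵢ|y−yᵢ|, so x and y are optimised independently as 1-D weighted medians.
Total weight W = 557; half = 278.5.
x-coordinate, sorted with cumulative weight:
  x=0 (Zone II, w=150) cum 150
  x=5 (Zone I, w=225) cum 375  ← median
  x=8 (Zone IV, w=90) cum 465
  x=8 (Zone V, w=12) cum 477
  x=11 (Zone III, w=80) cum 557
⇒ x* = 5
y-coordinate, sorted with cumulative weight:
  y=4 (Zone II, w=150) cum 150
  y=4 (Zone III, w=80) cum 230
  y=10 (Zone V, w=12) cum 242
  y=11 (Zone IV, w=90) cum 332  ← median
  y=14 (Zone I, w=225) cum 557
⇒ y* = 11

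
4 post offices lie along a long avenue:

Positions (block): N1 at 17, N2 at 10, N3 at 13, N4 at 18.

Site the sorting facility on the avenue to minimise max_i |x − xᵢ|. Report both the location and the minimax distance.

The 1-center on a line is the midpoint of the two extreme points: leftmost at 10, rightmost at 18.
Optimal location = (10 + 18)/2 = 14; maximum distance = (18 − 10)/2 = 4.

location 14, max distance 4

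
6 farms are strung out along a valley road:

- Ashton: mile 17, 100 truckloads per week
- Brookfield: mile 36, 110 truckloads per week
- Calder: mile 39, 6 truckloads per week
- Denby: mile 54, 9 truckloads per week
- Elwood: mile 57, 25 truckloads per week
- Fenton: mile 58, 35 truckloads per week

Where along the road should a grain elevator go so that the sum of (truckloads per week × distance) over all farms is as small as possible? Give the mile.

x = 36

For a sum of weighted absolute distances on a line, the optimum is the weighted median (not the mean). Total weight W = 285; half-weight = 142.5.
Sort by position and accumulate weight:
  mile 17 (Ashton, w=100) → cum 100
  mile 36 (Brookfield, w=110) → cum 210  ≥ 142.5 → median here
  mile 39 (Calder, w=6) → cum 216
  mile 54 (Denby, w=9) → cum 225
  mile 57 (Elwood, w=25) → cum 250
  mile 58 (Fenton, w=35) → cum 285
Optimal location: mile 36.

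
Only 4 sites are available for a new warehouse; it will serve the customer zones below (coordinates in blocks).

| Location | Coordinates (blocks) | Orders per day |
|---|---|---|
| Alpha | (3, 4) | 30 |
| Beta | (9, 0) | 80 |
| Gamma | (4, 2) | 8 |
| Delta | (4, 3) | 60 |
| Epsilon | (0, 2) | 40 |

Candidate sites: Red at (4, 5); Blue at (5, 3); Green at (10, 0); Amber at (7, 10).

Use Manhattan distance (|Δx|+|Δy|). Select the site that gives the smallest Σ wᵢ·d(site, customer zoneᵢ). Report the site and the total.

Blue, total 966 blocks

Total weighted distance at each candidate:
  Red (4, 5): total = 1284
  Blue (5, 3): total = 966
  Green (10, 0): total = 1494
  Amber (7, 10): total = 2548
Minimum is at Blue with total 966 blocks.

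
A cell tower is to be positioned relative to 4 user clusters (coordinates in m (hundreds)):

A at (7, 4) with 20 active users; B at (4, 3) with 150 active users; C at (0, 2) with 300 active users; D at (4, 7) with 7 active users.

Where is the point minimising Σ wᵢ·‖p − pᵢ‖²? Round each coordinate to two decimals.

The minimiser of Σwᵢ‖p−pᵢ‖² is the weighted centroid p* = (Σwᵢpᵢ)/(Σwᵢ).
Σwᵢ = 477.
Σwᵢxᵢ = 20·7 + 150·4 + 300·0 + 7·4 = 768.
Σwᵢyᵢ = 20·4 + 150·3 + 300·2 + 7·7 = 1179.
x* = 768/477 = 1.61, y* = 1179/477 = 2.47.

(1.61, 2.47)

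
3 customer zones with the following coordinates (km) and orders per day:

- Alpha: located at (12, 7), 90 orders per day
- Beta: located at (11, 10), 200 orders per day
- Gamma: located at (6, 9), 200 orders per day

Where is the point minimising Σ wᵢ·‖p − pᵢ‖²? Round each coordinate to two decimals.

The minimiser of Σwᵢ‖p−pᵢ‖² is the weighted centroid p* = (Σwᵢpᵢ)/(Σwᵢ).
Σwᵢ = 490.
Σwᵢxᵢ = 90·12 + 200·11 + 200·6 = 4480.
Σwᵢyᵢ = 90·7 + 200·10 + 200·9 = 4430.
x* = 4480/490 = 9.14, y* = 4430/490 = 9.04.

(9.14, 9.04)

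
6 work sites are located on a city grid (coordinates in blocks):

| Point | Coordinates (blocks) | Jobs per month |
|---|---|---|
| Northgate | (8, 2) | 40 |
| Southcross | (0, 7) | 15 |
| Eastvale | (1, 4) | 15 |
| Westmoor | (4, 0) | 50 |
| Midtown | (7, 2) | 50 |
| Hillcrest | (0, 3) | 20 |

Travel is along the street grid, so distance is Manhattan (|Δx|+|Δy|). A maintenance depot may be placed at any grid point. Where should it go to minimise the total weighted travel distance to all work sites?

(4, 2)

Manhattan distance separates: Σwᵢ(|x−xᵢ|+|y−yᵢ|) = Σwᵢ|x−xᵢ| + Σwᵢ|y−yᵢ|, so x and y are optimised independently as 1-D weighted medians.
Total weight W = 190; half = 95.
x-coordinate, sorted with cumulative weight:
  x=0 (Southcross, w=15) cum 15
  x=0 (Hillcrest, w=20) cum 35
  x=1 (Eastvale, w=15) cum 50
  x=4 (Westmoor, w=50) cum 100  ← median
  x=7 (Midtown, w=50) cum 150
  x=8 (Northgate, w=40) cum 190
⇒ x* = 4
y-coordinate, sorted with cumulative weight:
  y=0 (Westmoor, w=50) cum 50
  y=2 (Northgate, w=40) cum 90
  y=2 (Midtown, w=50) cum 140  ← median
  y=3 (Hillcrest, w=20) cum 160
  y=4 (Eastvale, w=15) cum 175
  y=7 (Southcross, w=15) cum 190
⇒ y* = 2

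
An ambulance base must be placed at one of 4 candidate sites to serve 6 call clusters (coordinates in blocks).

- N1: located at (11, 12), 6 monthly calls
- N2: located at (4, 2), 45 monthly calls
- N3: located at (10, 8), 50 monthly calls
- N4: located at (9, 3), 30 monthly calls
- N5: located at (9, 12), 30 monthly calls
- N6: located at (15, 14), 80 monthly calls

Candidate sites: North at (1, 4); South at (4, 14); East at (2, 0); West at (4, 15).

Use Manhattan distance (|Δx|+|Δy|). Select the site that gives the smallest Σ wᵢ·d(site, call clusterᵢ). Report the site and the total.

South, total 2764 blocks

Total weighted distance at each candidate:
  North (1, 4): total = 3653
  South (4, 14): total = 2764
  East (2, 0): total = 4136
  West (4, 15): total = 3005
Minimum is at South with total 2764 blocks.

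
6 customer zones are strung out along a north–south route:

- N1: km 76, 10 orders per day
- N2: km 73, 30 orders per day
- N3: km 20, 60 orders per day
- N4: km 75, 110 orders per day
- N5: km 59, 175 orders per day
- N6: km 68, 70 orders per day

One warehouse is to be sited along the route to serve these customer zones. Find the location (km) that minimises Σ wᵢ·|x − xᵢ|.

x = 59

For a sum of weighted absolute distances on a line, the optimum is the weighted median (not the mean). Total weight W = 455; half-weight = 227.5.
Sort by position and accumulate weight:
  km 20 (N3, w=60) → cum 60
  km 59 (N5, w=175) → cum 235  ≥ 227.5 → median here
  km 68 (N6, w=70) → cum 305
  km 73 (N2, w=30) → cum 335
  km 75 (N4, w=110) → cum 445
  km 76 (N1, w=10) → cum 455
Optimal location: km 59.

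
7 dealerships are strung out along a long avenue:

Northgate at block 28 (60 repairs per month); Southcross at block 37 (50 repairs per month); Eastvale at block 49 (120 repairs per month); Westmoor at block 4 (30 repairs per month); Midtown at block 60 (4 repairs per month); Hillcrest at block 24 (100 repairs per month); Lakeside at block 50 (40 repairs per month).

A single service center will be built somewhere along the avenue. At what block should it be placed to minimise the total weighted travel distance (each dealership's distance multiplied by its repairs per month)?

For a sum of weighted absolute distances on a line, the optimum is the weighted median (not the mean). Total weight W = 404; half-weight = 202.
Sort by position and accumulate weight:
  block 4 (Westmoor, w=30) → cum 30
  block 24 (Hillcrest, w=100) → cum 130
  block 28 (Northgate, w=60) → cum 190
  block 37 (Southcross, w=50) → cum 240  ≥ 202 → median here
  block 49 (Eastvale, w=120) → cum 360
  block 50 (Lakeside, w=40) → cum 400
  block 60 (Midtown, w=4) → cum 404
Optimal location: block 37.

x = 37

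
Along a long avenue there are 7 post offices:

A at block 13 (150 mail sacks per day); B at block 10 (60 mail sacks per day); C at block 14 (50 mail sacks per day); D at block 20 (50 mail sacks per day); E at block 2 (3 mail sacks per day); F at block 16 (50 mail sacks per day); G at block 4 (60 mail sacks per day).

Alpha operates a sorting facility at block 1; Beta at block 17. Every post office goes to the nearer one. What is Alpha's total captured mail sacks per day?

The indifferent point is the midpoint (1+17)/2 = 9; post offices left of it (closer to Alpha at 1) go to Alpha, those right go to Beta.
  E at 2 (w=3) → Alpha
  G at 4 (w=60) → Alpha
  B at 10 (w=60) → Beta
  A at 13 (w=150) → Beta
  C at 14 (w=50) → Beta
  F at 16 (w=50) → Beta
  D at 20 (w=50) → Beta
Alpha captures 63; Beta captures 360.

63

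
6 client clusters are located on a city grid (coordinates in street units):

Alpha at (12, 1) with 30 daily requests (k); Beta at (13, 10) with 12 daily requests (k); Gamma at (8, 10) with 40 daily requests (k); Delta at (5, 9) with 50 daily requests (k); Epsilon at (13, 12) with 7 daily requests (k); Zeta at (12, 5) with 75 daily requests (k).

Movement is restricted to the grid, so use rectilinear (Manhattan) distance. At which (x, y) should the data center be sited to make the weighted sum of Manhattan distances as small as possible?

Manhattan distance separates: Σwᵢ(|x−xᵢ|+|y−yᵢ|) = Σwᵢ|x−xᵢ| + Σwᵢ|y−yᵢ|, so x and y are optimised independently as 1-D weighted medians.
Total weight W = 214; half = 107.
x-coordinate, sorted with cumulative weight:
  x=5 (Delta, w=50) cum 50
  x=8 (Gamma, w=40) cum 90
  x=12 (Alpha, w=30) cum 120  ← median
  x=12 (Zeta, w=75) cum 195
  x=13 (Beta, w=12) cum 207
  x=13 (Epsilon, w=7) cum 214
⇒ x* = 12
y-coordinate, sorted with cumulative weight:
  y=1 (Alpha, w=30) cum 30
  y=5 (Zeta, w=75) cum 105
  y=9 (Delta, w=50) cum 155  ← median
  y=10 (Beta, w=12) cum 167
  y=10 (Gamma, w=40) cum 207
  y=12 (Epsilon, w=7) cum 214
⇒ y* = 9

(12, 9)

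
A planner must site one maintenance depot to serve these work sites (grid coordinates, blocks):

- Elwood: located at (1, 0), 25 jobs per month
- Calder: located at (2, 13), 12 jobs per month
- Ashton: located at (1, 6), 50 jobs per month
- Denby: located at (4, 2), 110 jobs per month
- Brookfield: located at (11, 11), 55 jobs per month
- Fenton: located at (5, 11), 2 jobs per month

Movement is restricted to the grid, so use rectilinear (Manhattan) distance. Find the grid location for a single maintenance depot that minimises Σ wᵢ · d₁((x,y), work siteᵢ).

Manhattan distance separates: Σwᵢ(|x−xᵢ|+|y−yᵢ|) = Σwᵢ|x−xᵢ| + Σwᵢ|y−yᵢ|, so x and y are optimised independently as 1-D weighted medians.
Total weight W = 254; half = 127.
x-coordinate, sorted with cumulative weight:
  x=1 (Elwood, w=25) cum 25
  x=1 (Ashton, w=50) cum 75
  x=2 (Calder, w=12) cum 87
  x=4 (Denby, w=110) cum 197  ← median
  x=5 (Fenton, w=2) cum 199
  x=11 (Brookfield, w=55) cum 254
⇒ x* = 4
y-coordinate, sorted with cumulative weight:
  y=0 (Elwood, w=25) cum 25
  y=2 (Denby, w=110) cum 135  ← median
  y=6 (Ashton, w=50) cum 185
  y=11 (Brookfield, w=55) cum 240
  y=11 (Fenton, w=2) cum 242
  y=13 (Calder, w=12) cum 254
⇒ y* = 2

(4, 2)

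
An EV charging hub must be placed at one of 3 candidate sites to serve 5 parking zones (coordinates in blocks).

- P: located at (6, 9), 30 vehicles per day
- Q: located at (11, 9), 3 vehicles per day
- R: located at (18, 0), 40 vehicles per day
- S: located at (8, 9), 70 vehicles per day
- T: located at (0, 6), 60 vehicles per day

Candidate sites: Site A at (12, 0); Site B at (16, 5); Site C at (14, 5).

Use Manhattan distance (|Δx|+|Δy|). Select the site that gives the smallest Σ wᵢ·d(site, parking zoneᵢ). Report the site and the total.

Total weighted distance at each candidate:
  Site A (12, 0): total = 2710
  Site B (16, 5): total = 2587
  Site C (14, 5): total = 2341
Minimum is at Site C with total 2341 blocks.

Site C, total 2341 blocks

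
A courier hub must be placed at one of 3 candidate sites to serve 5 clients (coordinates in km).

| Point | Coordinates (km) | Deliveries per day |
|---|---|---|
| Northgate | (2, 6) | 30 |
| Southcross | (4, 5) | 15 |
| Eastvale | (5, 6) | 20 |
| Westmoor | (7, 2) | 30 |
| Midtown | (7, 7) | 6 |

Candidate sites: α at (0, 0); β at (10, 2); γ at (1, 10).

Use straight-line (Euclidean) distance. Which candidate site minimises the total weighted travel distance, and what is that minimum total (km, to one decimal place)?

Total weighted distance at each candidate:
  α (0, 0): total = 719.8
  β (10, 2): total = 622.0
  γ (1, 10): total = 664.5
Minimum is at β with total 622.0 km.

β, total 622.0 km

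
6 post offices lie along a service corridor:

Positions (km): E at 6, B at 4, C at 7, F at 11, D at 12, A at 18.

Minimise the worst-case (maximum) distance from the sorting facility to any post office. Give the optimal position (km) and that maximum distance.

The 1-center on a line is the midpoint of the two extreme points: leftmost at 4, rightmost at 18.
Optimal location = (4 + 18)/2 = 11; maximum distance = (18 − 4)/2 = 7.

location 11, max distance 7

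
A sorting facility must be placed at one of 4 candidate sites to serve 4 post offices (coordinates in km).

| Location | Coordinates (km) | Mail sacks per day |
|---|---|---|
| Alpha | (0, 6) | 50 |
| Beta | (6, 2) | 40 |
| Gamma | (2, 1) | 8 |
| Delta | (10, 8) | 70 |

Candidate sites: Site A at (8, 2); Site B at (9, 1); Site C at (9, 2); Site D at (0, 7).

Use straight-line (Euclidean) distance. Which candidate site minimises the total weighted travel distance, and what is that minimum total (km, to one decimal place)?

Total weighted distance at each candidate:
  Site A (8, 2): total = 1018.6
  Site B (9, 1): total = 1192.2
  Site C (9, 2): total = 1094.8
  Site D (0, 7): total = 1116.5
Minimum is at Site A with total 1018.6 km.

Site A, total 1018.6 km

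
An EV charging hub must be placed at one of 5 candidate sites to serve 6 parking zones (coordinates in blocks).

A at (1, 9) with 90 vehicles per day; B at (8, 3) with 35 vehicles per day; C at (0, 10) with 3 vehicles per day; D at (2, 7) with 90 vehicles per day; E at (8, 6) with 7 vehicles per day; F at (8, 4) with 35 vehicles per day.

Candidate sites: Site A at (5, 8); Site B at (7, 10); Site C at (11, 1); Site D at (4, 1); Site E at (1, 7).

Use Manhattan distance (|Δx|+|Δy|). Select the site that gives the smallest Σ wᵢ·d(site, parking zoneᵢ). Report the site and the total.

Total weighted distance at each candidate:
  Site A (5, 8): total = 1391
  Site B (7, 10): total = 1931
  Site C (11, 1): total = 3471
  Site D (4, 1): total = 2267
  Site E (1, 7): total = 1073
Minimum is at Site E with total 1073 blocks.

Site E, total 1073 blocks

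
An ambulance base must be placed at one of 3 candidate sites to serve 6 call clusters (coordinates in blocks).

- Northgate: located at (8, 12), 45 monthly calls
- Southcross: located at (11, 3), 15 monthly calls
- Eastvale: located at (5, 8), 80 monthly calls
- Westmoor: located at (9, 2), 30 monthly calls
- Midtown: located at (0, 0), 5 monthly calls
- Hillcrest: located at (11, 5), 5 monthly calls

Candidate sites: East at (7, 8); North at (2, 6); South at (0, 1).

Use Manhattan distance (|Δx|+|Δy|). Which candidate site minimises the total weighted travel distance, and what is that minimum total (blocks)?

East, total 870 blocks

Total weighted distance at each candidate:
  East (7, 8): total = 870
  North (2, 6): total = 1540
  South (0, 1): total = 2390
Minimum is at East with total 870 blocks.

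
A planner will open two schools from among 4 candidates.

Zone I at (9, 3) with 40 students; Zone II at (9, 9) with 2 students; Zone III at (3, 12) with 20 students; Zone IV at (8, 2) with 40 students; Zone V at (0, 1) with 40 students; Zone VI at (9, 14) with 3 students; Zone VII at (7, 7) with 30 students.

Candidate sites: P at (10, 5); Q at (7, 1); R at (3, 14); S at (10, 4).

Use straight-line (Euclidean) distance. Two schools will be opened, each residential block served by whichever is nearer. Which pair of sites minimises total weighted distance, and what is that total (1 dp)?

Evaluate every pair (each demand assigned to the nearer of the two):
  {Q, R}: total = 703.3
  {P, Q}: total = 767.6
  {Q, S}: total = 773.4
  {R, S}: total = 782.8
  {P, R}: total = 838.9
  {P, S}: total = 928.9
Best pair: {Q, R} with total 703.3.

{Q, R}, total 703.3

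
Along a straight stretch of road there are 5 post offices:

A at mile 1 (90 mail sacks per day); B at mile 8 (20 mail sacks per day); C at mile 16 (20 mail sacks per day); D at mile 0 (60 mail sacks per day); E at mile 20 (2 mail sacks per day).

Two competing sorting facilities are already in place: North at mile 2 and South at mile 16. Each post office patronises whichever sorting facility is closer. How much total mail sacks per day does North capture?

The indifferent point is the midpoint (2+16)/2 = 9; post offices left of it (closer to North at 2) go to North, those right go to South.
  D at 0 (w=60) → North
  A at 1 (w=90) → North
  B at 8 (w=20) → North
  C at 16 (w=20) → South
  E at 20 (w=2) → South
North captures 170; South captures 22.

170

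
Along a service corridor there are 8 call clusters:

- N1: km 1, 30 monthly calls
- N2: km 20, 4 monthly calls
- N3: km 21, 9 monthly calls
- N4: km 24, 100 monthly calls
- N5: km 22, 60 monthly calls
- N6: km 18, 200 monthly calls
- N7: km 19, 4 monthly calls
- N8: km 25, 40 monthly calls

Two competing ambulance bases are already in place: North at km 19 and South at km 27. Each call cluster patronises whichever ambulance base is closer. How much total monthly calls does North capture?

The indifferent point is the midpoint (19+27)/2 = 23; call clusters left of it (closer to North at 19) go to North, those right go to South.
  N1 at 1 (w=30) → North
  N6 at 18 (w=200) → North
  N7 at 19 (w=4) → North
  N2 at 20 (w=4) → North
  N3 at 21 (w=9) → North
  N5 at 22 (w=60) → North
  N4 at 24 (w=100) → South
  N8 at 25 (w=40) → South
North captures 307; South captures 140.

307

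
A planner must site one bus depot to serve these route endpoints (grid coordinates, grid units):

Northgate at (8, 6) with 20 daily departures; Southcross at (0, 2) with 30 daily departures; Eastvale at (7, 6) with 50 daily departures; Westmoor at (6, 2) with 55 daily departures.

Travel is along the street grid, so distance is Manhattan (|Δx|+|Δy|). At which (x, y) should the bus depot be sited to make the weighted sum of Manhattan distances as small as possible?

(6, 2)

Manhattan distance separates: Σwᵢ(|x−xᵢ|+|y−yᵢ|) = Σwᵢ|x−xᵢ| + Σwᵢ|y−yᵢ|, so x and y are optimised independently as 1-D weighted medians.
Total weight W = 155; half = 77.5.
x-coordinate, sorted with cumulative weight:
  x=0 (Southcross, w=30) cum 30
  x=6 (Westmoor, w=55) cum 85  ← median
  x=7 (Eastvale, w=50) cum 135
  x=8 (Northgate, w=20) cum 155
⇒ x* = 6
y-coordinate, sorted with cumulative weight:
  y=2 (Southcross, w=30) cum 30
  y=2 (Westmoor, w=55) cum 85  ← median
  y=6 (Northgate, w=20) cum 105
  y=6 (Eastvale, w=50) cum 155
⇒ y* = 2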